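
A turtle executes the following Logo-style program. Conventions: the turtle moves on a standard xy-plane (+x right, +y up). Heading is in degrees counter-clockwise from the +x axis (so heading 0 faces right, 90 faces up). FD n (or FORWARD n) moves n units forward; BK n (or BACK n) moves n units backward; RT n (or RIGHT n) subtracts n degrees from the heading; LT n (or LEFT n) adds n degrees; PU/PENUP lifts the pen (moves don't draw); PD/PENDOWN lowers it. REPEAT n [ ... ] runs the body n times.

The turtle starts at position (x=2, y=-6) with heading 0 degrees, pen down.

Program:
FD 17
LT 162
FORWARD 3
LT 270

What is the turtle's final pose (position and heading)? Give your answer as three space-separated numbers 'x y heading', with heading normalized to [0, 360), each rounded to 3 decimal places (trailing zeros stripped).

Answer: 16.147 -5.073 72

Derivation:
Executing turtle program step by step:
Start: pos=(2,-6), heading=0, pen down
FD 17: (2,-6) -> (19,-6) [heading=0, draw]
LT 162: heading 0 -> 162
FD 3: (19,-6) -> (16.147,-5.073) [heading=162, draw]
LT 270: heading 162 -> 72
Final: pos=(16.147,-5.073), heading=72, 2 segment(s) drawn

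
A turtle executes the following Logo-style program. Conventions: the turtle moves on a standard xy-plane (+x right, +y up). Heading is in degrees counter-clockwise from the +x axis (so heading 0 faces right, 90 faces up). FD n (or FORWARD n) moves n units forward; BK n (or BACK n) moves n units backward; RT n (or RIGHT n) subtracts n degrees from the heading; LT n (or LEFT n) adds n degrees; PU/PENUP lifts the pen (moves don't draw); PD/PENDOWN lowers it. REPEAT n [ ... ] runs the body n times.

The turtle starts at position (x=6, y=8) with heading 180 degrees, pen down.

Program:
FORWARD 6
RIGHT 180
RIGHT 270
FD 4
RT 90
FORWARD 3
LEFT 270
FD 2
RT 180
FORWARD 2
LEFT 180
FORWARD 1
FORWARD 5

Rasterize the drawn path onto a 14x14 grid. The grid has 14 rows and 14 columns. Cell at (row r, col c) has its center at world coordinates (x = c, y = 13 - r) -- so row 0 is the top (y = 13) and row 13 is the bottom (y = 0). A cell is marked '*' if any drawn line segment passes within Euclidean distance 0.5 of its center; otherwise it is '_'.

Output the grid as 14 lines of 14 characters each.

Answer: ______________
****__________
*__*__________
*__*__________
*__*__________
*******_______
___*__________
___*__________
______________
______________
______________
______________
______________
______________

Derivation:
Segment 0: (6,8) -> (0,8)
Segment 1: (0,8) -> (-0,12)
Segment 2: (-0,12) -> (3,12)
Segment 3: (3,12) -> (3,10)
Segment 4: (3,10) -> (3,12)
Segment 5: (3,12) -> (3,11)
Segment 6: (3,11) -> (3,6)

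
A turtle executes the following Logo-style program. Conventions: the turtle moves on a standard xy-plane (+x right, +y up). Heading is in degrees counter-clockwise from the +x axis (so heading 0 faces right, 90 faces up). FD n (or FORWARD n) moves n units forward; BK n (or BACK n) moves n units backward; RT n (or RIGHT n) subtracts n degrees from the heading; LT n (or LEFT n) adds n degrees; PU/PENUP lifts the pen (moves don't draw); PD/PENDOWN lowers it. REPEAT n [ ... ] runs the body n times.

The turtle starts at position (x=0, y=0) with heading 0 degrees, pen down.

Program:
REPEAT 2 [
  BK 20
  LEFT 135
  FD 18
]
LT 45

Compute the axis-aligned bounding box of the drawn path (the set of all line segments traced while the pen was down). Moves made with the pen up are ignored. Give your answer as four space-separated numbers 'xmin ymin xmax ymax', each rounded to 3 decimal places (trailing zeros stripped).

Executing turtle program step by step:
Start: pos=(0,0), heading=0, pen down
REPEAT 2 [
  -- iteration 1/2 --
  BK 20: (0,0) -> (-20,0) [heading=0, draw]
  LT 135: heading 0 -> 135
  FD 18: (-20,0) -> (-32.728,12.728) [heading=135, draw]
  -- iteration 2/2 --
  BK 20: (-32.728,12.728) -> (-18.586,-1.414) [heading=135, draw]
  LT 135: heading 135 -> 270
  FD 18: (-18.586,-1.414) -> (-18.586,-19.414) [heading=270, draw]
]
LT 45: heading 270 -> 315
Final: pos=(-18.586,-19.414), heading=315, 4 segment(s) drawn

Segment endpoints: x in {-32.728, -20, -18.586, -18.586, 0}, y in {-19.414, -1.414, 0, 12.728}
xmin=-32.728, ymin=-19.414, xmax=0, ymax=12.728

Answer: -32.728 -19.414 0 12.728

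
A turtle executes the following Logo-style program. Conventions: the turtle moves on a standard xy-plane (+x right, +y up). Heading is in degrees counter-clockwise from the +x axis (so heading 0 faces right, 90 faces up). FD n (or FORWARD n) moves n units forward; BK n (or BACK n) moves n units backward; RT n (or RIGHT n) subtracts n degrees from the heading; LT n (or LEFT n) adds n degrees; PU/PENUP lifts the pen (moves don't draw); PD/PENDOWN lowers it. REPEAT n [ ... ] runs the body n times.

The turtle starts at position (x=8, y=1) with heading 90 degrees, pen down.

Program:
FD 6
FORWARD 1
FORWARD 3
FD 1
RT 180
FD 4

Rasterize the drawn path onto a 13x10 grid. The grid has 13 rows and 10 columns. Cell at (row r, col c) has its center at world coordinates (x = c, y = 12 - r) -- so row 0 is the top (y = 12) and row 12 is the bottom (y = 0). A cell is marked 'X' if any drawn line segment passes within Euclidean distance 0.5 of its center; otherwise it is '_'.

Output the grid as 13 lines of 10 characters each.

Answer: ________X_
________X_
________X_
________X_
________X_
________X_
________X_
________X_
________X_
________X_
________X_
________X_
__________

Derivation:
Segment 0: (8,1) -> (8,7)
Segment 1: (8,7) -> (8,8)
Segment 2: (8,8) -> (8,11)
Segment 3: (8,11) -> (8,12)
Segment 4: (8,12) -> (8,8)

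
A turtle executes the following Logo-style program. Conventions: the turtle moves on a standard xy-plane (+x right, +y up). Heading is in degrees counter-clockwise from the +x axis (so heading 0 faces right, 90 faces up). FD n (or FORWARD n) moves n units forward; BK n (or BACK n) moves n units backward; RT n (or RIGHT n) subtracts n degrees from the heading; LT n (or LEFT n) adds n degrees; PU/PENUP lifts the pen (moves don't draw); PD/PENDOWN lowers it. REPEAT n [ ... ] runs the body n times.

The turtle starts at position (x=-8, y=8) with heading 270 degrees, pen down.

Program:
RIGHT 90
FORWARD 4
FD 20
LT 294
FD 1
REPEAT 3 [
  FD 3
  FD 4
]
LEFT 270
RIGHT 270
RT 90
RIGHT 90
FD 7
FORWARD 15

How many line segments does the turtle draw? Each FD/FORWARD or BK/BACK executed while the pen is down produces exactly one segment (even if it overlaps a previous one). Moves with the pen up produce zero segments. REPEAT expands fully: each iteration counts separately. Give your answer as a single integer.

Executing turtle program step by step:
Start: pos=(-8,8), heading=270, pen down
RT 90: heading 270 -> 180
FD 4: (-8,8) -> (-12,8) [heading=180, draw]
FD 20: (-12,8) -> (-32,8) [heading=180, draw]
LT 294: heading 180 -> 114
FD 1: (-32,8) -> (-32.407,8.914) [heading=114, draw]
REPEAT 3 [
  -- iteration 1/3 --
  FD 3: (-32.407,8.914) -> (-33.627,11.654) [heading=114, draw]
  FD 4: (-33.627,11.654) -> (-35.254,15.308) [heading=114, draw]
  -- iteration 2/3 --
  FD 3: (-35.254,15.308) -> (-36.474,18.049) [heading=114, draw]
  FD 4: (-36.474,18.049) -> (-38.101,21.703) [heading=114, draw]
  -- iteration 3/3 --
  FD 3: (-38.101,21.703) -> (-39.321,24.444) [heading=114, draw]
  FD 4: (-39.321,24.444) -> (-40.948,28.098) [heading=114, draw]
]
LT 270: heading 114 -> 24
RT 270: heading 24 -> 114
RT 90: heading 114 -> 24
RT 90: heading 24 -> 294
FD 7: (-40.948,28.098) -> (-38.101,21.703) [heading=294, draw]
FD 15: (-38.101,21.703) -> (-32,8) [heading=294, draw]
Final: pos=(-32,8), heading=294, 11 segment(s) drawn
Segments drawn: 11

Answer: 11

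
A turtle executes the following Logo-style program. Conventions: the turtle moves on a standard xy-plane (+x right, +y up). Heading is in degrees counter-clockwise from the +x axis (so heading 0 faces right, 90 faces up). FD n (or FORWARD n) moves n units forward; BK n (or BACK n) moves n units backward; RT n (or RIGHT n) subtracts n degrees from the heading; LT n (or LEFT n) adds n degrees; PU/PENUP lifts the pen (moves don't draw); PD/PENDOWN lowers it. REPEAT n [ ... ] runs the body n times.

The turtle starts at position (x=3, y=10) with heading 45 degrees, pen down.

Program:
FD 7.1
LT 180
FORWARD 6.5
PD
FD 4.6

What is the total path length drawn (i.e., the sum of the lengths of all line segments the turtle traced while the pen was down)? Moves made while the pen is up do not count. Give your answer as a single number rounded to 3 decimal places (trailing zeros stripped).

Executing turtle program step by step:
Start: pos=(3,10), heading=45, pen down
FD 7.1: (3,10) -> (8.02,15.02) [heading=45, draw]
LT 180: heading 45 -> 225
FD 6.5: (8.02,15.02) -> (3.424,10.424) [heading=225, draw]
PD: pen down
FD 4.6: (3.424,10.424) -> (0.172,7.172) [heading=225, draw]
Final: pos=(0.172,7.172), heading=225, 3 segment(s) drawn

Segment lengths:
  seg 1: (3,10) -> (8.02,15.02), length = 7.1
  seg 2: (8.02,15.02) -> (3.424,10.424), length = 6.5
  seg 3: (3.424,10.424) -> (0.172,7.172), length = 4.6
Total = 18.2

Answer: 18.2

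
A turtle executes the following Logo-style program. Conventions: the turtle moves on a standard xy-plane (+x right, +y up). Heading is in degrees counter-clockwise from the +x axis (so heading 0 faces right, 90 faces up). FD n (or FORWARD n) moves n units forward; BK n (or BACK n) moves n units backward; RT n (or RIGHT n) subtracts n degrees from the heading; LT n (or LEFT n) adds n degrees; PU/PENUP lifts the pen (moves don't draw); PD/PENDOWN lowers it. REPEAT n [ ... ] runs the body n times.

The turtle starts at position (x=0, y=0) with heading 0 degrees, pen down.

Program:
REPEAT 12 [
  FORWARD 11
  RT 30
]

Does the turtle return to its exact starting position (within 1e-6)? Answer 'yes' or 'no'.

Executing turtle program step by step:
Start: pos=(0,0), heading=0, pen down
REPEAT 12 [
  -- iteration 1/12 --
  FD 11: (0,0) -> (11,0) [heading=0, draw]
  RT 30: heading 0 -> 330
  -- iteration 2/12 --
  FD 11: (11,0) -> (20.526,-5.5) [heading=330, draw]
  RT 30: heading 330 -> 300
  -- iteration 3/12 --
  FD 11: (20.526,-5.5) -> (26.026,-15.026) [heading=300, draw]
  RT 30: heading 300 -> 270
  -- iteration 4/12 --
  FD 11: (26.026,-15.026) -> (26.026,-26.026) [heading=270, draw]
  RT 30: heading 270 -> 240
  -- iteration 5/12 --
  FD 11: (26.026,-26.026) -> (20.526,-35.553) [heading=240, draw]
  RT 30: heading 240 -> 210
  -- iteration 6/12 --
  FD 11: (20.526,-35.553) -> (11,-41.053) [heading=210, draw]
  RT 30: heading 210 -> 180
  -- iteration 7/12 --
  FD 11: (11,-41.053) -> (0,-41.053) [heading=180, draw]
  RT 30: heading 180 -> 150
  -- iteration 8/12 --
  FD 11: (0,-41.053) -> (-9.526,-35.553) [heading=150, draw]
  RT 30: heading 150 -> 120
  -- iteration 9/12 --
  FD 11: (-9.526,-35.553) -> (-15.026,-26.026) [heading=120, draw]
  RT 30: heading 120 -> 90
  -- iteration 10/12 --
  FD 11: (-15.026,-26.026) -> (-15.026,-15.026) [heading=90, draw]
  RT 30: heading 90 -> 60
  -- iteration 11/12 --
  FD 11: (-15.026,-15.026) -> (-9.526,-5.5) [heading=60, draw]
  RT 30: heading 60 -> 30
  -- iteration 12/12 --
  FD 11: (-9.526,-5.5) -> (0,0) [heading=30, draw]
  RT 30: heading 30 -> 0
]
Final: pos=(0,0), heading=0, 12 segment(s) drawn

Start position: (0, 0)
Final position: (0, 0)
Distance = 0; < 1e-6 -> CLOSED

Answer: yes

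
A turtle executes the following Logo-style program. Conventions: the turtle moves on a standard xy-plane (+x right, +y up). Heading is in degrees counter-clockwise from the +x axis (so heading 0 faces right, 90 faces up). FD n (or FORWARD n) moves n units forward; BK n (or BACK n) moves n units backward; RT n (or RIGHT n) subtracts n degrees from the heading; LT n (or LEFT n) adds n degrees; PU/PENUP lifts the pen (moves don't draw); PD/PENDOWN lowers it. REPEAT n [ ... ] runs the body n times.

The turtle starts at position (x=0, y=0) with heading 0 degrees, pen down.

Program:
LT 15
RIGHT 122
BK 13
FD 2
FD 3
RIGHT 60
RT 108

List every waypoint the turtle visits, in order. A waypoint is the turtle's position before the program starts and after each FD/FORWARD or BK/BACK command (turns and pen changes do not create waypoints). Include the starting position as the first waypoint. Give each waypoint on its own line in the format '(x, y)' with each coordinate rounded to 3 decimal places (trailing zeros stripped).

Executing turtle program step by step:
Start: pos=(0,0), heading=0, pen down
LT 15: heading 0 -> 15
RT 122: heading 15 -> 253
BK 13: (0,0) -> (3.801,12.432) [heading=253, draw]
FD 2: (3.801,12.432) -> (3.216,10.519) [heading=253, draw]
FD 3: (3.216,10.519) -> (2.339,7.65) [heading=253, draw]
RT 60: heading 253 -> 193
RT 108: heading 193 -> 85
Final: pos=(2.339,7.65), heading=85, 3 segment(s) drawn
Waypoints (4 total):
(0, 0)
(3.801, 12.432)
(3.216, 10.519)
(2.339, 7.65)

Answer: (0, 0)
(3.801, 12.432)
(3.216, 10.519)
(2.339, 7.65)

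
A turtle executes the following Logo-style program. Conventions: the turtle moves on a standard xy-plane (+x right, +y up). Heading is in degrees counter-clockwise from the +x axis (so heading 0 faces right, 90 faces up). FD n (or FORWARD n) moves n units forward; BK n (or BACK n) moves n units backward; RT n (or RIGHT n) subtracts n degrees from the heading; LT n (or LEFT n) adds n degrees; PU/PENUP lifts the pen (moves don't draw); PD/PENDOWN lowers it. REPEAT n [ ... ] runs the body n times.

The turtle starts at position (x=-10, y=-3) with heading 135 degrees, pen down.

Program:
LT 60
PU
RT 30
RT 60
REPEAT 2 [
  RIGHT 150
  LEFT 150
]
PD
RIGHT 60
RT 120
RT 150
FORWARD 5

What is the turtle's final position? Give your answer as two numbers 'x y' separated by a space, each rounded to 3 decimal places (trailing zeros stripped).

Answer: -13.536 0.536

Derivation:
Executing turtle program step by step:
Start: pos=(-10,-3), heading=135, pen down
LT 60: heading 135 -> 195
PU: pen up
RT 30: heading 195 -> 165
RT 60: heading 165 -> 105
REPEAT 2 [
  -- iteration 1/2 --
  RT 150: heading 105 -> 315
  LT 150: heading 315 -> 105
  -- iteration 2/2 --
  RT 150: heading 105 -> 315
  LT 150: heading 315 -> 105
]
PD: pen down
RT 60: heading 105 -> 45
RT 120: heading 45 -> 285
RT 150: heading 285 -> 135
FD 5: (-10,-3) -> (-13.536,0.536) [heading=135, draw]
Final: pos=(-13.536,0.536), heading=135, 1 segment(s) drawn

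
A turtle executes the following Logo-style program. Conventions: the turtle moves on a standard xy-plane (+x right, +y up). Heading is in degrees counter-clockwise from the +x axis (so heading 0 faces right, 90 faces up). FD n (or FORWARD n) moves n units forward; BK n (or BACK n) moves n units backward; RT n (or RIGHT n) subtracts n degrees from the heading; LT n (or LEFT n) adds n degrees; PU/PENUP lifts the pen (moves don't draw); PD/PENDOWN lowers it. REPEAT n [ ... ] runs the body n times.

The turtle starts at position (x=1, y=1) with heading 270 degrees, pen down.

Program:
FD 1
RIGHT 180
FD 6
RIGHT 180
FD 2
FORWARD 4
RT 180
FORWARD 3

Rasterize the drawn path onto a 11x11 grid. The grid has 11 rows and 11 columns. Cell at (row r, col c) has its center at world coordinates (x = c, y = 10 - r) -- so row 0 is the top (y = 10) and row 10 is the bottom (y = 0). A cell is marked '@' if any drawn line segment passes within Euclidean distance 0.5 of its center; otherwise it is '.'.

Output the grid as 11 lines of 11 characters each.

Segment 0: (1,1) -> (1,0)
Segment 1: (1,0) -> (1,6)
Segment 2: (1,6) -> (1,4)
Segment 3: (1,4) -> (1,0)
Segment 4: (1,0) -> (1,3)

Answer: ...........
...........
...........
...........
.@.........
.@.........
.@.........
.@.........
.@.........
.@.........
.@.........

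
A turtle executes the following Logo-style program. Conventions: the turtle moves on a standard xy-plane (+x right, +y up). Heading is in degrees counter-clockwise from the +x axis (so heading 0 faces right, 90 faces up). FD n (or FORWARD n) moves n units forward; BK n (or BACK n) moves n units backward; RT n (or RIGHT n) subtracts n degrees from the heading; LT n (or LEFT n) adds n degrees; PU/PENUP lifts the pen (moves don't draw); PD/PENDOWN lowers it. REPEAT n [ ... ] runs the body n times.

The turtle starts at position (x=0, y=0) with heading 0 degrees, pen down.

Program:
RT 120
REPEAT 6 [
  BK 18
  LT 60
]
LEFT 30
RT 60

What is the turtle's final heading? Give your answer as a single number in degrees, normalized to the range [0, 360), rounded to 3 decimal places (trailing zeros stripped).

Answer: 210

Derivation:
Executing turtle program step by step:
Start: pos=(0,0), heading=0, pen down
RT 120: heading 0 -> 240
REPEAT 6 [
  -- iteration 1/6 --
  BK 18: (0,0) -> (9,15.588) [heading=240, draw]
  LT 60: heading 240 -> 300
  -- iteration 2/6 --
  BK 18: (9,15.588) -> (0,31.177) [heading=300, draw]
  LT 60: heading 300 -> 0
  -- iteration 3/6 --
  BK 18: (0,31.177) -> (-18,31.177) [heading=0, draw]
  LT 60: heading 0 -> 60
  -- iteration 4/6 --
  BK 18: (-18,31.177) -> (-27,15.588) [heading=60, draw]
  LT 60: heading 60 -> 120
  -- iteration 5/6 --
  BK 18: (-27,15.588) -> (-18,0) [heading=120, draw]
  LT 60: heading 120 -> 180
  -- iteration 6/6 --
  BK 18: (-18,0) -> (0,0) [heading=180, draw]
  LT 60: heading 180 -> 240
]
LT 30: heading 240 -> 270
RT 60: heading 270 -> 210
Final: pos=(0,0), heading=210, 6 segment(s) drawn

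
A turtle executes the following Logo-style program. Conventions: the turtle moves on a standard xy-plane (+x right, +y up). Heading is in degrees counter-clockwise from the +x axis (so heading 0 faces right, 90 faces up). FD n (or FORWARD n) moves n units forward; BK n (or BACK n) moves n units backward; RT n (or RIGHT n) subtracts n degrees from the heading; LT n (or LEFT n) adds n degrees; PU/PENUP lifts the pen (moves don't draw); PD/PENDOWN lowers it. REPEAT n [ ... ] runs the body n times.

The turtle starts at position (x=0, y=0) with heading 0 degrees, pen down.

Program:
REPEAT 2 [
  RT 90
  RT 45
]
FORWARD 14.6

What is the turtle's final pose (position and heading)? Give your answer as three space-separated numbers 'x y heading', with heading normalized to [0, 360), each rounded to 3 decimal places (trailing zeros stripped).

Executing turtle program step by step:
Start: pos=(0,0), heading=0, pen down
REPEAT 2 [
  -- iteration 1/2 --
  RT 90: heading 0 -> 270
  RT 45: heading 270 -> 225
  -- iteration 2/2 --
  RT 90: heading 225 -> 135
  RT 45: heading 135 -> 90
]
FD 14.6: (0,0) -> (0,14.6) [heading=90, draw]
Final: pos=(0,14.6), heading=90, 1 segment(s) drawn

Answer: 0 14.6 90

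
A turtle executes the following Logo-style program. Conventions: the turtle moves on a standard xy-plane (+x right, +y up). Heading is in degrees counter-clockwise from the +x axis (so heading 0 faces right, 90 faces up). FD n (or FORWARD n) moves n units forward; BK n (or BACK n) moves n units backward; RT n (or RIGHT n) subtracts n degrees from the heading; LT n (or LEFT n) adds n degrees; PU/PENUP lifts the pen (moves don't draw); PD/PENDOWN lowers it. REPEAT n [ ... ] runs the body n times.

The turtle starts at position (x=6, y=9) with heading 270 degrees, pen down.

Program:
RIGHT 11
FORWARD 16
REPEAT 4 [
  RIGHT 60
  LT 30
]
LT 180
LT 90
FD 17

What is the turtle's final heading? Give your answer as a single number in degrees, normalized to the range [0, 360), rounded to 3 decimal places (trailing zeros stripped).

Answer: 49

Derivation:
Executing turtle program step by step:
Start: pos=(6,9), heading=270, pen down
RT 11: heading 270 -> 259
FD 16: (6,9) -> (2.947,-6.706) [heading=259, draw]
REPEAT 4 [
  -- iteration 1/4 --
  RT 60: heading 259 -> 199
  LT 30: heading 199 -> 229
  -- iteration 2/4 --
  RT 60: heading 229 -> 169
  LT 30: heading 169 -> 199
  -- iteration 3/4 --
  RT 60: heading 199 -> 139
  LT 30: heading 139 -> 169
  -- iteration 4/4 --
  RT 60: heading 169 -> 109
  LT 30: heading 109 -> 139
]
LT 180: heading 139 -> 319
LT 90: heading 319 -> 49
FD 17: (2.947,-6.706) -> (14.1,6.124) [heading=49, draw]
Final: pos=(14.1,6.124), heading=49, 2 segment(s) drawn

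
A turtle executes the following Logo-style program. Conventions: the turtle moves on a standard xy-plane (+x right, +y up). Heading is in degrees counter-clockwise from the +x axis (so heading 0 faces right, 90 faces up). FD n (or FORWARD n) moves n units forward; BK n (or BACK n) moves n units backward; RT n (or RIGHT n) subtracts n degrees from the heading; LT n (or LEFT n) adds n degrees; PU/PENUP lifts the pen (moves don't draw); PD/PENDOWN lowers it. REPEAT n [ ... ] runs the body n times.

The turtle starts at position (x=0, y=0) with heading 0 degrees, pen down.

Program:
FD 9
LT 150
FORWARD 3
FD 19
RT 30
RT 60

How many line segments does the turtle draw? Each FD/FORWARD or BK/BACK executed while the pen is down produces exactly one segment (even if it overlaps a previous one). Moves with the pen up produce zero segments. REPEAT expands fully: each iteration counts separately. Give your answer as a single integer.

Executing turtle program step by step:
Start: pos=(0,0), heading=0, pen down
FD 9: (0,0) -> (9,0) [heading=0, draw]
LT 150: heading 0 -> 150
FD 3: (9,0) -> (6.402,1.5) [heading=150, draw]
FD 19: (6.402,1.5) -> (-10.053,11) [heading=150, draw]
RT 30: heading 150 -> 120
RT 60: heading 120 -> 60
Final: pos=(-10.053,11), heading=60, 3 segment(s) drawn
Segments drawn: 3

Answer: 3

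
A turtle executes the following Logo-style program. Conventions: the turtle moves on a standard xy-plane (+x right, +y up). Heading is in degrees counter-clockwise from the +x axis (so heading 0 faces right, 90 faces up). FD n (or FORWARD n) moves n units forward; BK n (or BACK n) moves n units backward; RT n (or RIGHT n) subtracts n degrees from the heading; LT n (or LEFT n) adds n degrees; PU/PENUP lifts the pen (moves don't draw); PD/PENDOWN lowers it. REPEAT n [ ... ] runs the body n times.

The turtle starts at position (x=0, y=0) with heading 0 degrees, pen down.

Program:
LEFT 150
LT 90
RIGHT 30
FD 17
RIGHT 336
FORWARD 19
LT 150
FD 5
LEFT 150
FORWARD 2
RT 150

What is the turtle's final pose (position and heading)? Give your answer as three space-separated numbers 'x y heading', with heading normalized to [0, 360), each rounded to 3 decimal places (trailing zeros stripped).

Executing turtle program step by step:
Start: pos=(0,0), heading=0, pen down
LT 150: heading 0 -> 150
LT 90: heading 150 -> 240
RT 30: heading 240 -> 210
FD 17: (0,0) -> (-14.722,-8.5) [heading=210, draw]
RT 336: heading 210 -> 234
FD 19: (-14.722,-8.5) -> (-25.89,-23.871) [heading=234, draw]
LT 150: heading 234 -> 24
FD 5: (-25.89,-23.871) -> (-21.323,-21.838) [heading=24, draw]
LT 150: heading 24 -> 174
FD 2: (-21.323,-21.838) -> (-23.312,-21.629) [heading=174, draw]
RT 150: heading 174 -> 24
Final: pos=(-23.312,-21.629), heading=24, 4 segment(s) drawn

Answer: -23.312 -21.629 24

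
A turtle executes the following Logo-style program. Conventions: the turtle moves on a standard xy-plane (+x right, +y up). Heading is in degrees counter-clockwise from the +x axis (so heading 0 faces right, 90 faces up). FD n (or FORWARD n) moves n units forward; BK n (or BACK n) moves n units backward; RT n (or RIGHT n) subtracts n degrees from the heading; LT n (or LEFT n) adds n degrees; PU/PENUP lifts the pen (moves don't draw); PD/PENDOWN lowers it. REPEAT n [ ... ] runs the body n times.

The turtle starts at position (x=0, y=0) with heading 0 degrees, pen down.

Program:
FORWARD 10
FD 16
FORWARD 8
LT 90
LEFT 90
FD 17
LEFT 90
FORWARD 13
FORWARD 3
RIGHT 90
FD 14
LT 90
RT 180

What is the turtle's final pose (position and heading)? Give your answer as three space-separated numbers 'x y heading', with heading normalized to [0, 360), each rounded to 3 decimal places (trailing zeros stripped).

Answer: 3 -16 90

Derivation:
Executing turtle program step by step:
Start: pos=(0,0), heading=0, pen down
FD 10: (0,0) -> (10,0) [heading=0, draw]
FD 16: (10,0) -> (26,0) [heading=0, draw]
FD 8: (26,0) -> (34,0) [heading=0, draw]
LT 90: heading 0 -> 90
LT 90: heading 90 -> 180
FD 17: (34,0) -> (17,0) [heading=180, draw]
LT 90: heading 180 -> 270
FD 13: (17,0) -> (17,-13) [heading=270, draw]
FD 3: (17,-13) -> (17,-16) [heading=270, draw]
RT 90: heading 270 -> 180
FD 14: (17,-16) -> (3,-16) [heading=180, draw]
LT 90: heading 180 -> 270
RT 180: heading 270 -> 90
Final: pos=(3,-16), heading=90, 7 segment(s) drawn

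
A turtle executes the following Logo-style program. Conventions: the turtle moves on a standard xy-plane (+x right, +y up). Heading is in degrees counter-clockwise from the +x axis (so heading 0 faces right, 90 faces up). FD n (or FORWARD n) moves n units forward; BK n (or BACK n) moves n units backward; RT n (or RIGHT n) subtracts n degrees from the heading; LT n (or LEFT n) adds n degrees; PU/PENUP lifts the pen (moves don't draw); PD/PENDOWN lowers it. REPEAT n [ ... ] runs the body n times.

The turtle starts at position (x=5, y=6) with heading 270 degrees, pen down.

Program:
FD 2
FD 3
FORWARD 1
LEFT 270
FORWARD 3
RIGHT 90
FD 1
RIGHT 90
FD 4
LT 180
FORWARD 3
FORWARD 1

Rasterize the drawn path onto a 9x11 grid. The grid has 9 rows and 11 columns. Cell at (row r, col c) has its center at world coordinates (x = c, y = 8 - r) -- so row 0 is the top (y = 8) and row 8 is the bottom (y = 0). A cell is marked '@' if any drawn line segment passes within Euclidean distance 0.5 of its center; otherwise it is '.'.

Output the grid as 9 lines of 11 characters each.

Segment 0: (5,6) -> (5,4)
Segment 1: (5,4) -> (5,1)
Segment 2: (5,1) -> (5,0)
Segment 3: (5,0) -> (2,0)
Segment 4: (2,0) -> (2,1)
Segment 5: (2,1) -> (6,1)
Segment 6: (6,1) -> (3,1)
Segment 7: (3,1) -> (2,1)

Answer: ...........
...........
.....@.....
.....@.....
.....@.....
.....@.....
.....@.....
..@@@@@....
..@@@@.....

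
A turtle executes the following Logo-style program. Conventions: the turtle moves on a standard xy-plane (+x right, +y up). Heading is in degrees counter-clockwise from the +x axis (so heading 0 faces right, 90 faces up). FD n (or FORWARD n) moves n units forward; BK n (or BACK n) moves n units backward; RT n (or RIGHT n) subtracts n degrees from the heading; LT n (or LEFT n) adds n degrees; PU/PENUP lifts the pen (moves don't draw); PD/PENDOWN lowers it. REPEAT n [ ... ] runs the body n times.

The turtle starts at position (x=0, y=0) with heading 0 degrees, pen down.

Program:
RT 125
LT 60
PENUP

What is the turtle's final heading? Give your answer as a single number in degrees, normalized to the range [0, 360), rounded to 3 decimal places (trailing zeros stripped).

Executing turtle program step by step:
Start: pos=(0,0), heading=0, pen down
RT 125: heading 0 -> 235
LT 60: heading 235 -> 295
PU: pen up
Final: pos=(0,0), heading=295, 0 segment(s) drawn

Answer: 295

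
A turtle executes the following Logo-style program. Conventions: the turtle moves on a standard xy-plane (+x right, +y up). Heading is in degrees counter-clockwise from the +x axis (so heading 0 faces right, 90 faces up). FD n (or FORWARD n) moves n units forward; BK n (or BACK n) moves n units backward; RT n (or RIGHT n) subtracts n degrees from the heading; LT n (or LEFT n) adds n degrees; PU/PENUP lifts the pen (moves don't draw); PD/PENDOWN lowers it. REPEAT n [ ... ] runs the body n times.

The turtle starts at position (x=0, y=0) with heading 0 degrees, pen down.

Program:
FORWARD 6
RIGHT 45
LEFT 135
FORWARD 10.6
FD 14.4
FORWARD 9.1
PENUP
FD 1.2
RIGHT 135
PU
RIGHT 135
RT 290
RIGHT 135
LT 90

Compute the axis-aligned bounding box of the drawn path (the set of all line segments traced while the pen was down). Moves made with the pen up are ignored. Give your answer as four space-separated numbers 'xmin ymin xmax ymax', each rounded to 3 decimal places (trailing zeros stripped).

Executing turtle program step by step:
Start: pos=(0,0), heading=0, pen down
FD 6: (0,0) -> (6,0) [heading=0, draw]
RT 45: heading 0 -> 315
LT 135: heading 315 -> 90
FD 10.6: (6,0) -> (6,10.6) [heading=90, draw]
FD 14.4: (6,10.6) -> (6,25) [heading=90, draw]
FD 9.1: (6,25) -> (6,34.1) [heading=90, draw]
PU: pen up
FD 1.2: (6,34.1) -> (6,35.3) [heading=90, move]
RT 135: heading 90 -> 315
PU: pen up
RT 135: heading 315 -> 180
RT 290: heading 180 -> 250
RT 135: heading 250 -> 115
LT 90: heading 115 -> 205
Final: pos=(6,35.3), heading=205, 4 segment(s) drawn

Segment endpoints: x in {0, 6, 6, 6, 6}, y in {0, 10.6, 25, 34.1}
xmin=0, ymin=0, xmax=6, ymax=34.1

Answer: 0 0 6 34.1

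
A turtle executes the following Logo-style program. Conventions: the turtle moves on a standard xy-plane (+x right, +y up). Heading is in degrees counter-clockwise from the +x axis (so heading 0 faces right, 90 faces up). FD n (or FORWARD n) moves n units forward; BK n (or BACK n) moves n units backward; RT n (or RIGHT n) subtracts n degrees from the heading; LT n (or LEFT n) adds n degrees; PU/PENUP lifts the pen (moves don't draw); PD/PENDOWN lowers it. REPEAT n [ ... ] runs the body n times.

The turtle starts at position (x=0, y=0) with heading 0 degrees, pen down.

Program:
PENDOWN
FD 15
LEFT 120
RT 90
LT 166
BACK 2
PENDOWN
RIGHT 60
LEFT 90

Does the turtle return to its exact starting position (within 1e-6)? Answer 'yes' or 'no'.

Answer: no

Derivation:
Executing turtle program step by step:
Start: pos=(0,0), heading=0, pen down
PD: pen down
FD 15: (0,0) -> (15,0) [heading=0, draw]
LT 120: heading 0 -> 120
RT 90: heading 120 -> 30
LT 166: heading 30 -> 196
BK 2: (15,0) -> (16.923,0.551) [heading=196, draw]
PD: pen down
RT 60: heading 196 -> 136
LT 90: heading 136 -> 226
Final: pos=(16.923,0.551), heading=226, 2 segment(s) drawn

Start position: (0, 0)
Final position: (16.923, 0.551)
Distance = 16.932; >= 1e-6 -> NOT closed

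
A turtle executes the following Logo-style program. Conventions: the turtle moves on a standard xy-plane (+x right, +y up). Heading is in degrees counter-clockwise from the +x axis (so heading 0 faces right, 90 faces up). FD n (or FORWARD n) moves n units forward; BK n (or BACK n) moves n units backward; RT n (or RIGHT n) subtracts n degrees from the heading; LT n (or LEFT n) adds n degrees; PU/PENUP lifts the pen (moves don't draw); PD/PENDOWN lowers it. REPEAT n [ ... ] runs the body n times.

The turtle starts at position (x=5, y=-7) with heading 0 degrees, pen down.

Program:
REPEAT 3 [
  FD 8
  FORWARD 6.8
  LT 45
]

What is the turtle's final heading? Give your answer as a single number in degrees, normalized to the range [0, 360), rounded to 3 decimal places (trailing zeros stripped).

Answer: 135

Derivation:
Executing turtle program step by step:
Start: pos=(5,-7), heading=0, pen down
REPEAT 3 [
  -- iteration 1/3 --
  FD 8: (5,-7) -> (13,-7) [heading=0, draw]
  FD 6.8: (13,-7) -> (19.8,-7) [heading=0, draw]
  LT 45: heading 0 -> 45
  -- iteration 2/3 --
  FD 8: (19.8,-7) -> (25.457,-1.343) [heading=45, draw]
  FD 6.8: (25.457,-1.343) -> (30.265,3.465) [heading=45, draw]
  LT 45: heading 45 -> 90
  -- iteration 3/3 --
  FD 8: (30.265,3.465) -> (30.265,11.465) [heading=90, draw]
  FD 6.8: (30.265,11.465) -> (30.265,18.265) [heading=90, draw]
  LT 45: heading 90 -> 135
]
Final: pos=(30.265,18.265), heading=135, 6 segment(s) drawn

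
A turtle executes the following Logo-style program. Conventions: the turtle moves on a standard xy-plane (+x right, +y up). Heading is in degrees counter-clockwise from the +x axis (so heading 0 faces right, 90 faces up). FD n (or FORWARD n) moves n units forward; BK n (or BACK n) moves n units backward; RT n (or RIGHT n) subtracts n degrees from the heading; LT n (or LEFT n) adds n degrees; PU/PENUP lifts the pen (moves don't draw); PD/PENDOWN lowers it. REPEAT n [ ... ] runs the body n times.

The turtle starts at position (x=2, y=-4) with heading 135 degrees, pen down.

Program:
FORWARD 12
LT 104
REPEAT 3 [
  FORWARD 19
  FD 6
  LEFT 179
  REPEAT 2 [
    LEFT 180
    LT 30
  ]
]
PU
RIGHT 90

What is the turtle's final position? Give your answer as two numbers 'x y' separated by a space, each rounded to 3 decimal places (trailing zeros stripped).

Answer: -6.132 3.821

Derivation:
Executing turtle program step by step:
Start: pos=(2,-4), heading=135, pen down
FD 12: (2,-4) -> (-6.485,4.485) [heading=135, draw]
LT 104: heading 135 -> 239
REPEAT 3 [
  -- iteration 1/3 --
  FD 19: (-6.485,4.485) -> (-16.271,-11.801) [heading=239, draw]
  FD 6: (-16.271,-11.801) -> (-19.361,-16.944) [heading=239, draw]
  LT 179: heading 239 -> 58
  REPEAT 2 [
    -- iteration 1/2 --
    LT 180: heading 58 -> 238
    LT 30: heading 238 -> 268
    -- iteration 2/2 --
    LT 180: heading 268 -> 88
    LT 30: heading 88 -> 118
  ]
  -- iteration 2/3 --
  FD 19: (-19.361,-16.944) -> (-28.281,-0.168) [heading=118, draw]
  FD 6: (-28.281,-0.168) -> (-31.098,5.13) [heading=118, draw]
  LT 179: heading 118 -> 297
  REPEAT 2 [
    -- iteration 1/2 --
    LT 180: heading 297 -> 117
    LT 30: heading 117 -> 147
    -- iteration 2/2 --
    LT 180: heading 147 -> 327
    LT 30: heading 327 -> 357
  ]
  -- iteration 3/3 --
  FD 19: (-31.098,5.13) -> (-12.124,4.135) [heading=357, draw]
  FD 6: (-12.124,4.135) -> (-6.132,3.821) [heading=357, draw]
  LT 179: heading 357 -> 176
  REPEAT 2 [
    -- iteration 1/2 --
    LT 180: heading 176 -> 356
    LT 30: heading 356 -> 26
    -- iteration 2/2 --
    LT 180: heading 26 -> 206
    LT 30: heading 206 -> 236
  ]
]
PU: pen up
RT 90: heading 236 -> 146
Final: pos=(-6.132,3.821), heading=146, 7 segment(s) drawn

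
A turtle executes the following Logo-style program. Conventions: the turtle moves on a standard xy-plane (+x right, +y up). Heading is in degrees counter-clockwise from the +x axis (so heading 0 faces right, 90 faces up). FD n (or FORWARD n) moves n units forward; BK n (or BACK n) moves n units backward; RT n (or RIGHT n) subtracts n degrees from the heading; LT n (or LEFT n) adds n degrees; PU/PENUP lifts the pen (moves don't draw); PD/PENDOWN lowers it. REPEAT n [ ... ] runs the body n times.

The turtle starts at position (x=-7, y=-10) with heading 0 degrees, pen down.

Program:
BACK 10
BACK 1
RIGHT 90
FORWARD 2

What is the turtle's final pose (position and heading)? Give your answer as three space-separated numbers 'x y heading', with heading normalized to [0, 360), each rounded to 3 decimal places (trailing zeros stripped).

Answer: -18 -12 270

Derivation:
Executing turtle program step by step:
Start: pos=(-7,-10), heading=0, pen down
BK 10: (-7,-10) -> (-17,-10) [heading=0, draw]
BK 1: (-17,-10) -> (-18,-10) [heading=0, draw]
RT 90: heading 0 -> 270
FD 2: (-18,-10) -> (-18,-12) [heading=270, draw]
Final: pos=(-18,-12), heading=270, 3 segment(s) drawn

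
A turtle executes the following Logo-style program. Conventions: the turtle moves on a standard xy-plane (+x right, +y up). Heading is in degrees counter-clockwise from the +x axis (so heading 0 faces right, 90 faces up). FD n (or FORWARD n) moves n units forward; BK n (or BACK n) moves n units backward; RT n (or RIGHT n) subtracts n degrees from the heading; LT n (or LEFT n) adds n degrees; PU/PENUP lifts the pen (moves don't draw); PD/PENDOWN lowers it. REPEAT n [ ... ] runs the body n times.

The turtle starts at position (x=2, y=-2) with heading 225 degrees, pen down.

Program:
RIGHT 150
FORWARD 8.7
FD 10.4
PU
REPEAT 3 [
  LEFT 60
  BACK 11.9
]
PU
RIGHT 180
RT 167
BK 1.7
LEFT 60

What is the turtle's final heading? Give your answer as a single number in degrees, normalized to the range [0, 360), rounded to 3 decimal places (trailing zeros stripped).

Answer: 328

Derivation:
Executing turtle program step by step:
Start: pos=(2,-2), heading=225, pen down
RT 150: heading 225 -> 75
FD 8.7: (2,-2) -> (4.252,6.404) [heading=75, draw]
FD 10.4: (4.252,6.404) -> (6.943,16.449) [heading=75, draw]
PU: pen up
REPEAT 3 [
  -- iteration 1/3 --
  LT 60: heading 75 -> 135
  BK 11.9: (6.943,16.449) -> (15.358,8.035) [heading=135, move]
  -- iteration 2/3 --
  LT 60: heading 135 -> 195
  BK 11.9: (15.358,8.035) -> (26.853,11.115) [heading=195, move]
  -- iteration 3/3 --
  LT 60: heading 195 -> 255
  BK 11.9: (26.853,11.115) -> (29.932,22.609) [heading=255, move]
]
PU: pen up
RT 180: heading 255 -> 75
RT 167: heading 75 -> 268
BK 1.7: (29.932,22.609) -> (29.992,24.308) [heading=268, move]
LT 60: heading 268 -> 328
Final: pos=(29.992,24.308), heading=328, 2 segment(s) drawn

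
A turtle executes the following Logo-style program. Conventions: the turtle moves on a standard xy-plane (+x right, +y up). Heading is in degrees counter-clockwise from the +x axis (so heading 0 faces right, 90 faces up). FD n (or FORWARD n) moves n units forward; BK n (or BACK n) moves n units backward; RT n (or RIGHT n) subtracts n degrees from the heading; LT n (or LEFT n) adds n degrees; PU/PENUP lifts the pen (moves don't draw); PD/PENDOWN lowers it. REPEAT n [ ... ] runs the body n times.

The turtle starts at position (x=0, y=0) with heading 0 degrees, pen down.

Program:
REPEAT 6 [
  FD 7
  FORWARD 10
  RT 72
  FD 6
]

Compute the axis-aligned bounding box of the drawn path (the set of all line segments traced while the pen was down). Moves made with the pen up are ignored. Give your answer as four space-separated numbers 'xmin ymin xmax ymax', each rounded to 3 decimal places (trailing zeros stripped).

Executing turtle program step by step:
Start: pos=(0,0), heading=0, pen down
REPEAT 6 [
  -- iteration 1/6 --
  FD 7: (0,0) -> (7,0) [heading=0, draw]
  FD 10: (7,0) -> (17,0) [heading=0, draw]
  RT 72: heading 0 -> 288
  FD 6: (17,0) -> (18.854,-5.706) [heading=288, draw]
  -- iteration 2/6 --
  FD 7: (18.854,-5.706) -> (21.017,-12.364) [heading=288, draw]
  FD 10: (21.017,-12.364) -> (24.107,-21.874) [heading=288, draw]
  RT 72: heading 288 -> 216
  FD 6: (24.107,-21.874) -> (19.253,-25.401) [heading=216, draw]
  -- iteration 3/6 --
  FD 7: (19.253,-25.401) -> (13.59,-29.516) [heading=216, draw]
  FD 10: (13.59,-29.516) -> (5.5,-35.393) [heading=216, draw]
  RT 72: heading 216 -> 144
  FD 6: (5.5,-35.393) -> (0.646,-31.867) [heading=144, draw]
  -- iteration 4/6 --
  FD 7: (0.646,-31.867) -> (-5.017,-27.752) [heading=144, draw]
  FD 10: (-5.017,-27.752) -> (-13.107,-21.874) [heading=144, draw]
  RT 72: heading 144 -> 72
  FD 6: (-13.107,-21.874) -> (-11.253,-16.168) [heading=72, draw]
  -- iteration 5/6 --
  FD 7: (-11.253,-16.168) -> (-9.09,-9.511) [heading=72, draw]
  FD 10: (-9.09,-9.511) -> (-6,0) [heading=72, draw]
  RT 72: heading 72 -> 0
  FD 6: (-6,0) -> (0,0) [heading=0, draw]
  -- iteration 6/6 --
  FD 7: (0,0) -> (7,0) [heading=0, draw]
  FD 10: (7,0) -> (17,0) [heading=0, draw]
  RT 72: heading 0 -> 288
  FD 6: (17,0) -> (18.854,-5.706) [heading=288, draw]
]
Final: pos=(18.854,-5.706), heading=288, 18 segment(s) drawn

Segment endpoints: x in {-13.107, -11.253, -9.09, -6, -5.017, 0, 0.646, 5.5, 7, 13.59, 17, 18.854, 19.253, 21.017, 24.107}, y in {-35.393, -31.867, -29.516, -27.752, -25.401, -21.874, -21.874, -16.168, -12.364, -9.511, -5.706, -5.706, 0, 0, 0, 0, 0}
xmin=-13.107, ymin=-35.393, xmax=24.107, ymax=0

Answer: -13.107 -35.393 24.107 0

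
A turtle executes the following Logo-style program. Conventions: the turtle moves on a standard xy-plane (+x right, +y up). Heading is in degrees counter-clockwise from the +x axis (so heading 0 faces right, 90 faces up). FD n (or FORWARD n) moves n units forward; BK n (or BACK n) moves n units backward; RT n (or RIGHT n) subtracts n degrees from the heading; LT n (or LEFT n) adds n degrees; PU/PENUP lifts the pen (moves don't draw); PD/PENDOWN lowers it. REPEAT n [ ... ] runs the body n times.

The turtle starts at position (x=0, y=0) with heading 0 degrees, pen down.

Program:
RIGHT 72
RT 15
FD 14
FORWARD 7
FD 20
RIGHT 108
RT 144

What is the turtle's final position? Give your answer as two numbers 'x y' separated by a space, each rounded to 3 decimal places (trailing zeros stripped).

Answer: 2.146 -40.944

Derivation:
Executing turtle program step by step:
Start: pos=(0,0), heading=0, pen down
RT 72: heading 0 -> 288
RT 15: heading 288 -> 273
FD 14: (0,0) -> (0.733,-13.981) [heading=273, draw]
FD 7: (0.733,-13.981) -> (1.099,-20.971) [heading=273, draw]
FD 20: (1.099,-20.971) -> (2.146,-40.944) [heading=273, draw]
RT 108: heading 273 -> 165
RT 144: heading 165 -> 21
Final: pos=(2.146,-40.944), heading=21, 3 segment(s) drawn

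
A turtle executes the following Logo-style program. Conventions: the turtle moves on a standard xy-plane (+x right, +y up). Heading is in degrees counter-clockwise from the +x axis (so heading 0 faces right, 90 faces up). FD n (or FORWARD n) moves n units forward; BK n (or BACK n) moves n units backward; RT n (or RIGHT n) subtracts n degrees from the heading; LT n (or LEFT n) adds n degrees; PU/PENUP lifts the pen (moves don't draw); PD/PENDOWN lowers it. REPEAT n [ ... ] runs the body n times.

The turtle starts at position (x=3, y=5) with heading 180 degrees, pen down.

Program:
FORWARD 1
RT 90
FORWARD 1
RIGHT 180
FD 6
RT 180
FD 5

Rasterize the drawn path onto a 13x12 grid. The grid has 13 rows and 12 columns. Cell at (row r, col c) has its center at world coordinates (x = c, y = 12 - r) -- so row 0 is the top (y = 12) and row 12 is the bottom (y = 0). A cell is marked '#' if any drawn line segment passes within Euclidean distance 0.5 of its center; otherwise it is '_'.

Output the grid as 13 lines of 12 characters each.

Answer: ____________
____________
____________
____________
____________
____________
__#_________
__##________
__#_________
__#_________
__#_________
__#_________
__#_________

Derivation:
Segment 0: (3,5) -> (2,5)
Segment 1: (2,5) -> (2,6)
Segment 2: (2,6) -> (2,0)
Segment 3: (2,0) -> (2,5)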